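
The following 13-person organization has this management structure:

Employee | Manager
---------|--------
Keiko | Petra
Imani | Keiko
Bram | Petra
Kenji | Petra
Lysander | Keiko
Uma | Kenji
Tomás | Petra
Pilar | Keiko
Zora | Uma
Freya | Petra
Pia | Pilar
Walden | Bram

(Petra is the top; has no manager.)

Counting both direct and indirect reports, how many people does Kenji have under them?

Kenji directly manages Uma. Under Uma: Zora (1). That's 2 in total.

2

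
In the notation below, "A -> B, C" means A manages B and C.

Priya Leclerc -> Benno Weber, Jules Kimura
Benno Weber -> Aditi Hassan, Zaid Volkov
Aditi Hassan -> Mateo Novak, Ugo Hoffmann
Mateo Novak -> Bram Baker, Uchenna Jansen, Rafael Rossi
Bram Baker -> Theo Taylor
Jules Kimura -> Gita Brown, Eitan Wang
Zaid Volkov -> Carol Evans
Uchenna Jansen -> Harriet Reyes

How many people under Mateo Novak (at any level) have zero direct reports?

The people in Mateo Novak's organization with no one reporting to them are Rafael Rossi, Harriet Reyes, Theo Taylor. That is 3.

3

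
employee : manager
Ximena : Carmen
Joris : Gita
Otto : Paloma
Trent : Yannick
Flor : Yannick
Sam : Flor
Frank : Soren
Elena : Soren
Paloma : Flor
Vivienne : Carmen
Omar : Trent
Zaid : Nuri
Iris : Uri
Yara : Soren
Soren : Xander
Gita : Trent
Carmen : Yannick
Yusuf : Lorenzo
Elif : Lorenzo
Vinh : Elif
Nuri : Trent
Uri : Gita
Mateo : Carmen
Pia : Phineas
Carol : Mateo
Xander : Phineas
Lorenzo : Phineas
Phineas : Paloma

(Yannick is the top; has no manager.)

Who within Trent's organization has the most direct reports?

Direct-report counts within Trent's organization: Trent has 3; Gita has 2; Uri has 1; Nuri has 1. The largest is 3, held by Trent.

Trent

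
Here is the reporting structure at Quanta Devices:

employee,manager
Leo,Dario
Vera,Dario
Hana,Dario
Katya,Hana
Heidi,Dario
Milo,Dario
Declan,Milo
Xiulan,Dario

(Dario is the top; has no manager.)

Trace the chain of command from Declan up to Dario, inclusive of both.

Declan reports to Milo. Milo reports to Dario. Dario is at the top.

Declan -> Milo -> Dario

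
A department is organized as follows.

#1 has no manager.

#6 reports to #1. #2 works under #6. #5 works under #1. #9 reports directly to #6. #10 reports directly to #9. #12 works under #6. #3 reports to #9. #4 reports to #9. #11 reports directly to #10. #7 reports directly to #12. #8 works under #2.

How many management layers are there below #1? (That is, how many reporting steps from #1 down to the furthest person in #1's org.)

4

The longest chain under #1 runs #1 → #6 → #9 → #10 → #11, which is 4 levels below #1.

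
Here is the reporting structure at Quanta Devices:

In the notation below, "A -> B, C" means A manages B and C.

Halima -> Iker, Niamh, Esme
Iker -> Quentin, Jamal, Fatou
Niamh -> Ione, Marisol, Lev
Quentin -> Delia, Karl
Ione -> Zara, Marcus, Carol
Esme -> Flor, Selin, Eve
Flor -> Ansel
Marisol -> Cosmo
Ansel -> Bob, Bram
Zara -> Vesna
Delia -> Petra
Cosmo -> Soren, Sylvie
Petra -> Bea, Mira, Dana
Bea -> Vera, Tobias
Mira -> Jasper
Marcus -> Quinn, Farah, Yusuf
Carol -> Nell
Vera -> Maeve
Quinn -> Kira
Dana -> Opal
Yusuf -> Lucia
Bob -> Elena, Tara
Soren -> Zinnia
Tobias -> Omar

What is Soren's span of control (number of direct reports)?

Soren directly manages Zinnia. That is 1 direct report.

1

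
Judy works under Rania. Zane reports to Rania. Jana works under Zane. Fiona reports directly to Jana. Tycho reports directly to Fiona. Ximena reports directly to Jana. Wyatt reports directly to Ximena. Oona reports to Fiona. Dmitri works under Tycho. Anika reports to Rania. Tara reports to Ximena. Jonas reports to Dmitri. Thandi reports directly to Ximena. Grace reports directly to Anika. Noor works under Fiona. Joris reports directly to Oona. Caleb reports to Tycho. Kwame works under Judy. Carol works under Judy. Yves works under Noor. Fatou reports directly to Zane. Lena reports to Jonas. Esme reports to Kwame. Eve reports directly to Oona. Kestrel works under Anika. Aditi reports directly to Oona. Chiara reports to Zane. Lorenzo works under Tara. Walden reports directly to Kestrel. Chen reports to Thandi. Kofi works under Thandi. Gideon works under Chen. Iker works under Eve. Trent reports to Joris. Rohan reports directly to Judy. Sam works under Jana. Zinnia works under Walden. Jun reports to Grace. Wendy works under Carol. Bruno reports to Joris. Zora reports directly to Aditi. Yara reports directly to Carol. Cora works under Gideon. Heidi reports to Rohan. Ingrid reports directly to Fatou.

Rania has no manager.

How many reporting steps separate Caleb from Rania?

Chain from Caleb up to Rania: Caleb → Tycho → Fiona → Jana → Zane → Rania. That is 5 steps up, so Caleb is 5 levels below Rania.

5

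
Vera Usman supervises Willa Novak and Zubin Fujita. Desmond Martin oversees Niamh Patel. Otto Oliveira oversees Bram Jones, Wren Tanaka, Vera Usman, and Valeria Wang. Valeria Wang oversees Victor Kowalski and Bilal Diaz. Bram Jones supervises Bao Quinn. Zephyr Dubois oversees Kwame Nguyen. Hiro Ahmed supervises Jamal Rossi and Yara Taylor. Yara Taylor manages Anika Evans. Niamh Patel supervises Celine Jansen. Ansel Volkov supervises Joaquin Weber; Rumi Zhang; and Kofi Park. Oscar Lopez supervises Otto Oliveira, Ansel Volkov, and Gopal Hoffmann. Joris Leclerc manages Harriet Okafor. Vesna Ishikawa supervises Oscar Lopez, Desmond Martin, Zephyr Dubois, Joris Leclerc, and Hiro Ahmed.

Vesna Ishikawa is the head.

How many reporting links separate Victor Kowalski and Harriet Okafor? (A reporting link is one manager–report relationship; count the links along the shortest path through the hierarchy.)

6

Victor Kowalski is 4 levels below Vesna Ishikawa, and Harriet Okafor is 2 levels below Vesna Ishikawa (their lowest common manager). The shortest path runs up from Victor Kowalski to Vesna Ishikawa and back down to Harriet Okafor: 4 + 2 = 6 links.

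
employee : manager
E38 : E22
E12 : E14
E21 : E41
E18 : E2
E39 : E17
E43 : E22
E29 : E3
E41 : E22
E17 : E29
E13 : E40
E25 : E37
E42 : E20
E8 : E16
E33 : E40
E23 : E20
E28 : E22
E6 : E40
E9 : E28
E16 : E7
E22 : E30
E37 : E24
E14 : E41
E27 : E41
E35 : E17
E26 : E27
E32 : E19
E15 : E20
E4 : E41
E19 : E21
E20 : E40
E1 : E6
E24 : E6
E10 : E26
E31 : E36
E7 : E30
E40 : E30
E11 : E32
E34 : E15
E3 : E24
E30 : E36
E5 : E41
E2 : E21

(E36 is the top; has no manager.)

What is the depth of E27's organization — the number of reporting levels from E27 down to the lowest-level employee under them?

2

The longest chain under E27 runs E27 → E26 → E10, which is 2 levels below E27.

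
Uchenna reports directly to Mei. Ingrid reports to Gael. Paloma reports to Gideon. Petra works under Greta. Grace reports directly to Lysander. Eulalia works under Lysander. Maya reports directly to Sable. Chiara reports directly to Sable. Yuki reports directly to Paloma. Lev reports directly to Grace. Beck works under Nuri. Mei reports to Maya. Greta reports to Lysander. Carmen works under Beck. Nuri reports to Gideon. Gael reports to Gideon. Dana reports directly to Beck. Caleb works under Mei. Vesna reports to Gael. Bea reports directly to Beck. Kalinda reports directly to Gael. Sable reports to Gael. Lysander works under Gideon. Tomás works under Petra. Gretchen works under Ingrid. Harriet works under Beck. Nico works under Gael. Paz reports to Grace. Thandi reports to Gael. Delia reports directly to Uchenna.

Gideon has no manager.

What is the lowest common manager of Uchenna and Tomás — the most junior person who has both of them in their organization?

Gideon

Uchenna's chain of managers is Mei, Maya, Sable, Gael, Gideon. Tomás's chain of managers is Petra, Greta, Lysander, Gideon. The first manager that appears in both chains is Gideon.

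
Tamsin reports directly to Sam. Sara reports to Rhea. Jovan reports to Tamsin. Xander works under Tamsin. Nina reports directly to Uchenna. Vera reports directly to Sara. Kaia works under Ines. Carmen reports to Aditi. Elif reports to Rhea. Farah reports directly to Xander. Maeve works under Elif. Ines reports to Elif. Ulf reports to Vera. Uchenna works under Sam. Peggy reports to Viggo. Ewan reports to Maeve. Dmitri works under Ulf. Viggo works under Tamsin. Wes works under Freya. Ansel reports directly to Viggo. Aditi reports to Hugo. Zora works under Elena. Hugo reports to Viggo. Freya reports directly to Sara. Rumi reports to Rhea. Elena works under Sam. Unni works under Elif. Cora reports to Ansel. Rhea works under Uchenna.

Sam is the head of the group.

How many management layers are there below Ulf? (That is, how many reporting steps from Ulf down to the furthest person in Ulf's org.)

1

The longest chain under Ulf runs Ulf → Dmitri, which is 1 level below Ulf.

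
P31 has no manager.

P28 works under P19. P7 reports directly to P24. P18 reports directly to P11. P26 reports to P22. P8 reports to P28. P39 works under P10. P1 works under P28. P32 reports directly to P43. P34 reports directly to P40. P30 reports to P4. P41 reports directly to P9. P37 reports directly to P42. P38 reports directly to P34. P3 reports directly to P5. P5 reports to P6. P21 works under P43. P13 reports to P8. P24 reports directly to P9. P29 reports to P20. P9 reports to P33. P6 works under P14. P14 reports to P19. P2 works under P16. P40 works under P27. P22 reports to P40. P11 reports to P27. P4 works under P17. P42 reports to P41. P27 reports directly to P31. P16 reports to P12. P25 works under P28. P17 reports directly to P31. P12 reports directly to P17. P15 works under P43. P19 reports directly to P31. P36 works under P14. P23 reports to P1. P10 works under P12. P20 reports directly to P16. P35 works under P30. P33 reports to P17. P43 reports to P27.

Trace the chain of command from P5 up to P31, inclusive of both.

P5 -> P6 -> P14 -> P19 -> P31

P5 reports to P6. P6 reports to P14. P14 reports to P19. P19 reports to P31. P31 is at the top.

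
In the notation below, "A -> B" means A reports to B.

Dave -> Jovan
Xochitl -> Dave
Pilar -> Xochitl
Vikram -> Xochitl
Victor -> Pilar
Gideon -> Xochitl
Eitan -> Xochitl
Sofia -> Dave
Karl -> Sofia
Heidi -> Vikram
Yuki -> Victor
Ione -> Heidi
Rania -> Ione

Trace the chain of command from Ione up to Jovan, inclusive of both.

Ione reports to Heidi. Heidi reports to Vikram. Vikram reports to Xochitl. Xochitl reports to Dave. Dave reports to Jovan. Jovan is at the top.

Ione -> Heidi -> Vikram -> Xochitl -> Dave -> Jovan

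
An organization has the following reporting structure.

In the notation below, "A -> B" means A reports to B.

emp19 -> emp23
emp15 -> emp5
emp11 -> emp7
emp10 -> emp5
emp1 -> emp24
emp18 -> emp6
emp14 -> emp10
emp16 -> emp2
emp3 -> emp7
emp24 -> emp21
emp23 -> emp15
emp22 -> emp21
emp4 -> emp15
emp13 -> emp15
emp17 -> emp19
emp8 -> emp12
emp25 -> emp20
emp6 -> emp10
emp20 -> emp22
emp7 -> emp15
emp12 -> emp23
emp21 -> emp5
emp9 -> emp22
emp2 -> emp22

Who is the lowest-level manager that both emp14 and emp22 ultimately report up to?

emp5

emp14's chain of managers is emp10, emp5. emp22's chain of managers is emp21, emp5. The first manager that appears in both chains is emp5.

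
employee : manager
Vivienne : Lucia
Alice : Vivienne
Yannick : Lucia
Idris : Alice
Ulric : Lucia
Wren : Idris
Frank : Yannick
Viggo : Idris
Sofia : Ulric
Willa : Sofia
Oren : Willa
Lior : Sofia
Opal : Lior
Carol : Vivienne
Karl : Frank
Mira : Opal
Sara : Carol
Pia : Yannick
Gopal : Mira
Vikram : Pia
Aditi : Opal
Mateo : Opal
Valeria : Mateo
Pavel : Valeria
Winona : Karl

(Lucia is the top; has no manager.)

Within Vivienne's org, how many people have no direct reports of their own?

The people in Vivienne's organization with no one reporting to them are Sara, Viggo, Wren. That is 3.

3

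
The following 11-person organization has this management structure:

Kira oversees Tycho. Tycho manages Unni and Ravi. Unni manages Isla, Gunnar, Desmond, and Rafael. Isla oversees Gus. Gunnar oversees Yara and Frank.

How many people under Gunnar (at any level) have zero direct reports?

The people in Gunnar's organization with no one reporting to them are Frank, Yara. That is 2.

2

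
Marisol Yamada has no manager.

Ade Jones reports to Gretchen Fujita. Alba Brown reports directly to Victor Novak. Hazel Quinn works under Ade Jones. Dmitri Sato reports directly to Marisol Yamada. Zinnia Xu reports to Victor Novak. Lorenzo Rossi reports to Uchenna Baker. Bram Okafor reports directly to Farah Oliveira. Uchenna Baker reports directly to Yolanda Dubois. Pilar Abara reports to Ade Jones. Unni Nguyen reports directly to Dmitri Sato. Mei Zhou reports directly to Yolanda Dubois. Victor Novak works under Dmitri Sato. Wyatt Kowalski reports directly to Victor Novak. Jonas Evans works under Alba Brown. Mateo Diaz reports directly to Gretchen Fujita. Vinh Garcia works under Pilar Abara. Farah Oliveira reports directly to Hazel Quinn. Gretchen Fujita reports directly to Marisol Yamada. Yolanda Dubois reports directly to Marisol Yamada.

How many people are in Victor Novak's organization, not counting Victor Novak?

Victor Novak directly manages Wyatt Kowalski, Zinnia Xu, Alba Brown. Wyatt Kowalski has no reports. Zinnia Xu has no reports. Under Alba Brown: Jonas Evans (1). So Victor Novak's organization is 3 direct reports plus everyone under them: 1 + 1 + 2 = 4.

4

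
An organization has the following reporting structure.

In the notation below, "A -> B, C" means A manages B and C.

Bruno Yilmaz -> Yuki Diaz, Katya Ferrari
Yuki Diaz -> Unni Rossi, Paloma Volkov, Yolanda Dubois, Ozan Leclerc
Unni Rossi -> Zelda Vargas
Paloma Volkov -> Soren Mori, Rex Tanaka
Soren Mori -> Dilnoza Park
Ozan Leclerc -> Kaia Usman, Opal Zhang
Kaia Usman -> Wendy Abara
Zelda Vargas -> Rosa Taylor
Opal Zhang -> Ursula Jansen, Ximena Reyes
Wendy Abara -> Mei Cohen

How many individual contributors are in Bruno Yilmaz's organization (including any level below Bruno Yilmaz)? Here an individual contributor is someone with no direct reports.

8

The people in Bruno Yilmaz's organization with no one reporting to them are Katya Ferrari, Ximena Reyes, Ursula Jansen, Mei Cohen, Yolanda Dubois, Rex Tanaka, Dilnoza Park, Rosa Taylor. That is 8.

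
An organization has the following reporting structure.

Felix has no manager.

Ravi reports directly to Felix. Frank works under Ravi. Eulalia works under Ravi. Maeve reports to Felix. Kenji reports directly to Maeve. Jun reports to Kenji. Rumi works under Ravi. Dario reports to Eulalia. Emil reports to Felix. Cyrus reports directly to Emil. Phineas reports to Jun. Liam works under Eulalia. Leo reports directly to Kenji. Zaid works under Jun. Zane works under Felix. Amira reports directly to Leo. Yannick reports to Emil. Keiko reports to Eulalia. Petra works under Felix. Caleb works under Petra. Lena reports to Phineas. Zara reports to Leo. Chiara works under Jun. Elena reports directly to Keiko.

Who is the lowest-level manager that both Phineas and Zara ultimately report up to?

Phineas's chain of managers is Jun, Kenji, Maeve, Felix. Zara's chain of managers is Leo, Kenji, Maeve, Felix. The first manager that appears in both chains is Kenji.

Kenji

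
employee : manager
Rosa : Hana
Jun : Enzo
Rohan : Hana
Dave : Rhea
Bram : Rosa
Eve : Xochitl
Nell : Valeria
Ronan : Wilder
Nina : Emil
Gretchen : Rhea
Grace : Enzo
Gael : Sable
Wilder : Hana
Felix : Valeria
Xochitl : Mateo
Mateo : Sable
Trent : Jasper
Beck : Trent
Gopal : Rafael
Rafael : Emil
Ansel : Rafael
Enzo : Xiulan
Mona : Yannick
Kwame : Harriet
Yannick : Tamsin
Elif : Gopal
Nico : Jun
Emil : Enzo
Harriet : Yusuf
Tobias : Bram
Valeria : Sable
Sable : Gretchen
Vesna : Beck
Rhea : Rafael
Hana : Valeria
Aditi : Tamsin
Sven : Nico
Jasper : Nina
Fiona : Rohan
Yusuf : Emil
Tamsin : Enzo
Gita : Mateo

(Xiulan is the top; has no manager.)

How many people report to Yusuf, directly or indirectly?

2

Yusuf directly manages Harriet. Under Harriet: Kwame (1). That's 2 in total.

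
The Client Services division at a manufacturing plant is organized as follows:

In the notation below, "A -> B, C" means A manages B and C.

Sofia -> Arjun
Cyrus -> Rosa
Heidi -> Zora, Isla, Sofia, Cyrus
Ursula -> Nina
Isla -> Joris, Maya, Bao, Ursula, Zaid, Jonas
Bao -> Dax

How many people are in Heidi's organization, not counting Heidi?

Heidi directly manages Zora, Isla, Sofia, Cyrus. Zora has no reports. Under Isla: Jonas, Zaid, Ursula, Nina, Bao, Dax, Maya, Joris (8). Under Sofia: Arjun (1). Under Cyrus: Rosa (1). So Heidi's organization is 4 direct reports plus everyone under them: 1 + 9 + 2 + 2 = 14.

14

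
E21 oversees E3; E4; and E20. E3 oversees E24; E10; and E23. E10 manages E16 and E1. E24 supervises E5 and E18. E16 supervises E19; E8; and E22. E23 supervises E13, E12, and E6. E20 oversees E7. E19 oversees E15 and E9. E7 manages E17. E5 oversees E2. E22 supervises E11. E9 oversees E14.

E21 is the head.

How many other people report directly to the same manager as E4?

E4 reports to E21. E21's other direct reports are E3, E20 — 2 peers.

2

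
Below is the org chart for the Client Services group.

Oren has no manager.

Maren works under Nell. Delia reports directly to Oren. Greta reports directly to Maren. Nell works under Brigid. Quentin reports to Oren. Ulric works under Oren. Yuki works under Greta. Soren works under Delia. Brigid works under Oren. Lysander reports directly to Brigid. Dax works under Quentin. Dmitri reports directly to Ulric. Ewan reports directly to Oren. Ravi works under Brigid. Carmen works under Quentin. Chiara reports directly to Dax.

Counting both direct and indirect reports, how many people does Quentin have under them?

3

Quentin directly manages Dax, Carmen. Under Dax: Chiara (1). Carmen has no reports. So Quentin's organization is 2 direct reports plus everyone under them: 2 + 1 = 3.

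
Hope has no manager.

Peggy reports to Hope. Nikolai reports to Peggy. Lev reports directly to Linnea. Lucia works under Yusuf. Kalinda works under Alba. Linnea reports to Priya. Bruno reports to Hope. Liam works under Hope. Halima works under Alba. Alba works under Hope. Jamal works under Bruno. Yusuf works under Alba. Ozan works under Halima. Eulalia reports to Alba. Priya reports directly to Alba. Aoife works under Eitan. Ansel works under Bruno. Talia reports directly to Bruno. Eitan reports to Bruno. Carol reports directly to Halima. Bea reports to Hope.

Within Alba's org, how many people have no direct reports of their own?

The people in Alba's organization with no one reporting to them are Eulalia, Lucia, Lev, Carol, Ozan, Kalinda. That is 6.

6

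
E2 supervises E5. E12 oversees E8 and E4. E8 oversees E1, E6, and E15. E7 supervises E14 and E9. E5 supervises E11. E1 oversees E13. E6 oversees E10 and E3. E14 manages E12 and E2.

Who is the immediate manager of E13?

E1

E13 reports directly to E1.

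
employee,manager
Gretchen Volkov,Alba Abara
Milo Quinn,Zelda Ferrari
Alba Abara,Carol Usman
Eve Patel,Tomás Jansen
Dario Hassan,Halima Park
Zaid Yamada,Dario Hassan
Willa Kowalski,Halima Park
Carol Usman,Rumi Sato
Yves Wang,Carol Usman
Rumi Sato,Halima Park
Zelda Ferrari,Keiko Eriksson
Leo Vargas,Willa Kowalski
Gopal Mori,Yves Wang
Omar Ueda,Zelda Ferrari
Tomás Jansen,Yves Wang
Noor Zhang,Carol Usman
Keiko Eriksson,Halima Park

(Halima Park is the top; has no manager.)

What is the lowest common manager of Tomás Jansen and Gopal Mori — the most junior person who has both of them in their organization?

Yves Wang

Tomás Jansen's chain of managers is Yves Wang, Carol Usman, Rumi Sato, Halima Park. Gopal Mori's chain of managers is Yves Wang, Carol Usman, Rumi Sato, Halima Park. The first manager that appears in both chains is Yves Wang.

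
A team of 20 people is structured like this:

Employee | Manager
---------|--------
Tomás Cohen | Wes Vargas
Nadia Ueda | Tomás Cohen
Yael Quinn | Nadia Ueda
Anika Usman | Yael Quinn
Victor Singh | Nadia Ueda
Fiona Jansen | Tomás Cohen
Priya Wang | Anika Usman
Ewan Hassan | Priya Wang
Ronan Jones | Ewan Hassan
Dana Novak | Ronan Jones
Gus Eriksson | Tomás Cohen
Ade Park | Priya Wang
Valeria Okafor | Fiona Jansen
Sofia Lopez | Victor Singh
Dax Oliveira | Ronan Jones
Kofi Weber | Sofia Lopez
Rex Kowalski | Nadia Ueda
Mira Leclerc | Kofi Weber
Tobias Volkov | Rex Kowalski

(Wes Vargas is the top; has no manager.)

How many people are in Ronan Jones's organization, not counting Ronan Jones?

Ronan Jones directly manages Dana Novak, Dax Oliveira. Dana Novak has no reports. Dax Oliveira has no reports. So Ronan Jones's organization is 2 direct reports plus everyone under them: 1 + 1 = 2.

2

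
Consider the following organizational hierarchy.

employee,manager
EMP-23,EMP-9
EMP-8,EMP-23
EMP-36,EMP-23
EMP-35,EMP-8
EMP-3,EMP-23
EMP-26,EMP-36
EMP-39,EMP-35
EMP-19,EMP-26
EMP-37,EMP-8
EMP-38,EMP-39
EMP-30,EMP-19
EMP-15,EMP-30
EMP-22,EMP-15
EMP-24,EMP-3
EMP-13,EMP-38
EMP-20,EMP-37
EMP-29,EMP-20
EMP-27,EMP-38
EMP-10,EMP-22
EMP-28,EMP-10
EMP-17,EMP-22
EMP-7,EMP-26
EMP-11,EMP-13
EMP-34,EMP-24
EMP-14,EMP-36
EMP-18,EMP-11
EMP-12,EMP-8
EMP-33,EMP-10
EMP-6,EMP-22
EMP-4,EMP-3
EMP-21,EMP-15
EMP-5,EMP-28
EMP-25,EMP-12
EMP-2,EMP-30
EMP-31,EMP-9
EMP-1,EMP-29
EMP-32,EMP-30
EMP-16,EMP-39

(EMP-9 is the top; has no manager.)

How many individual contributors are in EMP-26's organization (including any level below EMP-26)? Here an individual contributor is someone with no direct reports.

8

The people in EMP-26's organization with no one reporting to them are EMP-7, EMP-32, EMP-2, EMP-21, EMP-6, EMP-17, EMP-33, EMP-5. That is 8.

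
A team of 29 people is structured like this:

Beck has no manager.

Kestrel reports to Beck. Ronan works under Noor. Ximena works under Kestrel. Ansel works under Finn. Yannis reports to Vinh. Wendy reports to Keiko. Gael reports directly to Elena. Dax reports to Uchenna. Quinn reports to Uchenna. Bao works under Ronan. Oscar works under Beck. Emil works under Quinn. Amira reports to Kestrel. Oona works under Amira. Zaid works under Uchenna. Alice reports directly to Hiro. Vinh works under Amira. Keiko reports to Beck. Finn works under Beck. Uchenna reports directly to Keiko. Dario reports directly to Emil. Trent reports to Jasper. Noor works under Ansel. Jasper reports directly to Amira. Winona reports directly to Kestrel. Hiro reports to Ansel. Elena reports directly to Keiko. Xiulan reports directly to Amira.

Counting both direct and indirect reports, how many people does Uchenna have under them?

Uchenna directly manages Quinn, Zaid, Dax. Under Quinn: Emil, Dario (2). Zaid has no reports. Dax has no reports. So Uchenna's organization is 3 direct reports plus everyone under them: 3 + 1 + 1 = 5.

5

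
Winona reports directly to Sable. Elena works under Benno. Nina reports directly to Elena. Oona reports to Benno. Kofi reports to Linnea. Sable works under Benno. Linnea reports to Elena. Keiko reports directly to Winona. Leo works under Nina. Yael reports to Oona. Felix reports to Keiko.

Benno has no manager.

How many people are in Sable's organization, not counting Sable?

Sable directly manages Winona. Under Winona: Keiko, Felix (2). That's 3 in total.

3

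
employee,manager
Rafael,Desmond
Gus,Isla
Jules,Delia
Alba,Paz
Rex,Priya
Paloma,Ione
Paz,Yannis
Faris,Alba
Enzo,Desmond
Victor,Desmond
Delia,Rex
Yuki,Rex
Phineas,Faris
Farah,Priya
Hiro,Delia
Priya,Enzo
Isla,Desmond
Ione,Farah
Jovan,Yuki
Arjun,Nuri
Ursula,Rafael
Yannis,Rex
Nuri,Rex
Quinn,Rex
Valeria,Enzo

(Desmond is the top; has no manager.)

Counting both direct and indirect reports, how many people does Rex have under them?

Rex directly manages Yannis, Quinn, Nuri, Delia, Yuki. Under Yannis: Paz, Alba, Faris, Phineas (4). Quinn has no reports. Under Nuri: Arjun (1). Under Delia: Jules, Hiro (2). Under Yuki: Jovan (1). So Rex's organization is 5 direct reports plus everyone under them: 5 + 1 + 2 + 3 + 2 = 13.

13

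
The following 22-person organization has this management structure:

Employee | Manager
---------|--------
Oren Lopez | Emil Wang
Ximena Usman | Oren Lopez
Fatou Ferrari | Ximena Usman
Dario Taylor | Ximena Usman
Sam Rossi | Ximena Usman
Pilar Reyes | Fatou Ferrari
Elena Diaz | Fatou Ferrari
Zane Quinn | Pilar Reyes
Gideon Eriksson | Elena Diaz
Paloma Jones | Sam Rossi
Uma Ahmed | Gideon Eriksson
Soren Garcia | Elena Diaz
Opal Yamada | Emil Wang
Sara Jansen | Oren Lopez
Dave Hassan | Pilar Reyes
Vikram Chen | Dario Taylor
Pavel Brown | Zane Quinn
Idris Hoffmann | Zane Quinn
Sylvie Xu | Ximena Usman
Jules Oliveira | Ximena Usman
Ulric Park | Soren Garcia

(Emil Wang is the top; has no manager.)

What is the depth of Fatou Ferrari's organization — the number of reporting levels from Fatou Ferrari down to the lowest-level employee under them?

The longest chain under Fatou Ferrari runs Fatou Ferrari → Elena Diaz → Soren Garcia → Ulric Park, which is 3 levels below Fatou Ferrari.

3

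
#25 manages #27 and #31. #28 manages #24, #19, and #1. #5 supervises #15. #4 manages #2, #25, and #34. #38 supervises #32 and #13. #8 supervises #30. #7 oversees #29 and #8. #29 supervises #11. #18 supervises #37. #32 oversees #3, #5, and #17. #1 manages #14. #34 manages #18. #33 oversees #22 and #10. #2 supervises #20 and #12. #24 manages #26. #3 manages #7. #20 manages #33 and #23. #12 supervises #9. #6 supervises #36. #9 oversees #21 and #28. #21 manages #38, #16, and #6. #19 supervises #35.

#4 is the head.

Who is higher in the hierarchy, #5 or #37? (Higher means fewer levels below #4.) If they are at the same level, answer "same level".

#5 is 7 levels below #4; #37 is 3. #37 is higher.

#37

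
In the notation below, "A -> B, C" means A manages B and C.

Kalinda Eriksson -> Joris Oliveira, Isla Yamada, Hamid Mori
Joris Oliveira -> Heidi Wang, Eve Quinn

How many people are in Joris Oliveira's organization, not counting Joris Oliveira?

2

Joris Oliveira directly manages Heidi Wang, Eve Quinn. Heidi Wang has no reports. Eve Quinn has no reports. So Joris Oliveira's organization is 2 direct reports plus everyone under them: 1 + 1 = 2.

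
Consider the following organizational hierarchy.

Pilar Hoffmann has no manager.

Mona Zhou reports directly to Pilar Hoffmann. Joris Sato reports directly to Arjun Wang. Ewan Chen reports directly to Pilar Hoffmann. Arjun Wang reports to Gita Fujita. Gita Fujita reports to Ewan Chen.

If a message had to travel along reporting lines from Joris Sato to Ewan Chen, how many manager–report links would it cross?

3

Joris Sato is in Ewan Chen's organization: the chain from Joris Sato up to Ewan Chen is Joris Sato → Arjun Wang → Gita Fujita → Ewan Chen, which is 3 links.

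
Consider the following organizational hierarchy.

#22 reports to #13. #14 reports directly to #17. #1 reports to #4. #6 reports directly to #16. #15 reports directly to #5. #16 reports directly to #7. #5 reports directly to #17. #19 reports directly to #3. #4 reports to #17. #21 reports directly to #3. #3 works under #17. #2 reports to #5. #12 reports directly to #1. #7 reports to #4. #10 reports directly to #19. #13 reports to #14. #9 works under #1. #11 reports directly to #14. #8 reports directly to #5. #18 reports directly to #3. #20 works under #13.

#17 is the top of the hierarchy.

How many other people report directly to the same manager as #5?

3

#5 reports to #17. #17's other direct reports are #3, #4, #14 — 3 peers.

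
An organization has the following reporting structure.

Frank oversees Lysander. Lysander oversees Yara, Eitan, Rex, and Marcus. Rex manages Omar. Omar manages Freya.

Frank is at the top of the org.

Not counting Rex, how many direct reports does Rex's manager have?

3

Rex reports to Lysander. Lysander's other direct reports are Eitan, Yara, Marcus — 3 peers.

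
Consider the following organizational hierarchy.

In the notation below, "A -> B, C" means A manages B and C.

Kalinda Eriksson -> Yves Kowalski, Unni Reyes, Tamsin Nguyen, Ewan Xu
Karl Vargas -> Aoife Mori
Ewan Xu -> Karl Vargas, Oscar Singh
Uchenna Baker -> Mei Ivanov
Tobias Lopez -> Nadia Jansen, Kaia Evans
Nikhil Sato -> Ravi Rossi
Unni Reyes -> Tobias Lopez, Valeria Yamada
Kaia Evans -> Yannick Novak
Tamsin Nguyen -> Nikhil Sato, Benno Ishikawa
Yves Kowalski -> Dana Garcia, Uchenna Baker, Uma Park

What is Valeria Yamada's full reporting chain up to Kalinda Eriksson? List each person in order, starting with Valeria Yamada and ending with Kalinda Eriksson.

Valeria Yamada -> Unni Reyes -> Kalinda Eriksson

Valeria Yamada reports to Unni Reyes. Unni Reyes reports to Kalinda Eriksson. Kalinda Eriksson is at the top.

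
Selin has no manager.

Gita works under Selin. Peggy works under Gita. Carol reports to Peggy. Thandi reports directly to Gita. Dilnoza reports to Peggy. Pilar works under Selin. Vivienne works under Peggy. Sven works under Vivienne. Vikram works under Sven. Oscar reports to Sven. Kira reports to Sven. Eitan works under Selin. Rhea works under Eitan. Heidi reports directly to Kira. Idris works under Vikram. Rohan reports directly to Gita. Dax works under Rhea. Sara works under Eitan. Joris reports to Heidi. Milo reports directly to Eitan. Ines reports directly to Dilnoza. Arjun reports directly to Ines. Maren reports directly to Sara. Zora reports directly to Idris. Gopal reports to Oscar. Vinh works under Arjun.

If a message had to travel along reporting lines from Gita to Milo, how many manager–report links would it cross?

3

Gita is 1 level below Selin, and Milo is 2 levels below Selin (their lowest common manager). The shortest path runs up from Gita to Selin and back down to Milo: 1 + 2 = 3 links.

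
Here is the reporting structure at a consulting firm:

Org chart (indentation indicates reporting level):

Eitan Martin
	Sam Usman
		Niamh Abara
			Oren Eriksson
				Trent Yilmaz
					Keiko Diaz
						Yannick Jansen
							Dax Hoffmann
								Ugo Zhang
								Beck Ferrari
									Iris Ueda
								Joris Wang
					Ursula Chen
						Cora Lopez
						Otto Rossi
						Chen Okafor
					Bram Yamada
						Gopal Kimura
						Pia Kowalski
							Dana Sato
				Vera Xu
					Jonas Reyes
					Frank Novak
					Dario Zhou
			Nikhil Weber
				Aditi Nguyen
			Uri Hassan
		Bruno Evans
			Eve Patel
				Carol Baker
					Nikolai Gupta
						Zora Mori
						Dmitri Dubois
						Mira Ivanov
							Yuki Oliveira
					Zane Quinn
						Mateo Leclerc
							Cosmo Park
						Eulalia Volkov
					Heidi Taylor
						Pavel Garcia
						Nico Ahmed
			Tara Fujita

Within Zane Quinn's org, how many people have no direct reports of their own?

The people in Zane Quinn's organization with no one reporting to them are Eulalia Volkov, Cosmo Park. That is 2.

2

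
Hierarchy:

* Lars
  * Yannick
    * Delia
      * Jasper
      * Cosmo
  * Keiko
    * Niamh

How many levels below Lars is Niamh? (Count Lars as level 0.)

Chain from Niamh up to Lars: Niamh → Keiko → Lars. That is 2 steps up, so Niamh is 2 levels below Lars.

2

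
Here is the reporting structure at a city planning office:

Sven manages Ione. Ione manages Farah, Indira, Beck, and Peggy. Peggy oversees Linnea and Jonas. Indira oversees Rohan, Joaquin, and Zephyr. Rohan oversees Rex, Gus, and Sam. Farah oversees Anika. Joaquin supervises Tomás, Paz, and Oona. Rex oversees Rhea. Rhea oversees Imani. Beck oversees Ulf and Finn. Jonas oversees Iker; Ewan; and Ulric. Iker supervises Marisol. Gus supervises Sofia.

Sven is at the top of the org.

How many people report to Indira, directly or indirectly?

Indira directly manages Rohan, Joaquin, Zephyr. Under Rohan: Gus, Sofia, Sam, Rex, Rhea, Imani (6). Under Joaquin: Tomás, Paz, Oona (3). Zephyr has no reports. So Indira's organization is 3 direct reports plus everyone under them: 7 + 4 + 1 = 12.

12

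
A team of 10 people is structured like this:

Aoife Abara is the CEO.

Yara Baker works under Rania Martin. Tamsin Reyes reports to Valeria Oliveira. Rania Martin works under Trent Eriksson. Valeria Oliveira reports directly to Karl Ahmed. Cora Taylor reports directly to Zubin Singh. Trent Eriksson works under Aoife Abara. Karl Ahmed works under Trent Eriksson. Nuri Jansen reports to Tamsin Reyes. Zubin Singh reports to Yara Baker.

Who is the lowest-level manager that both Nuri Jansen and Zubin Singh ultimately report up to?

Trent Eriksson

Nuri Jansen's chain of managers is Tamsin Reyes, Valeria Oliveira, Karl Ahmed, Trent Eriksson, Aoife Abara. Zubin Singh's chain of managers is Yara Baker, Rania Martin, Trent Eriksson, Aoife Abara. The first manager that appears in both chains is Trent Eriksson.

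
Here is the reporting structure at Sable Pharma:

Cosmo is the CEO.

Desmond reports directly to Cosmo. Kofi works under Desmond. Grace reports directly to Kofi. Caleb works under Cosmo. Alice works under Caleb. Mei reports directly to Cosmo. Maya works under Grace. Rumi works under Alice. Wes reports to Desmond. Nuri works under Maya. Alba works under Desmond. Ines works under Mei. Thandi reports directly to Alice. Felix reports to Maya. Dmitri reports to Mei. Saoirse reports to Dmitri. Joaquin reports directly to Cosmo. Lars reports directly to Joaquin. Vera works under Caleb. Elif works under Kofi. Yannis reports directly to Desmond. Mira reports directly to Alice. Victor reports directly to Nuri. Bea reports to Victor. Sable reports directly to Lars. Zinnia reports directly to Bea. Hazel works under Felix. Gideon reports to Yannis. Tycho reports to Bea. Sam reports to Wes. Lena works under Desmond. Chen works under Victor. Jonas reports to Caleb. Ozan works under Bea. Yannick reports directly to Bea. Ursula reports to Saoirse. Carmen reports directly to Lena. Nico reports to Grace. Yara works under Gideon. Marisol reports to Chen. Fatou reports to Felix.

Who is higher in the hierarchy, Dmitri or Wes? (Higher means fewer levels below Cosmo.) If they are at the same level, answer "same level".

Both Dmitri and Wes are 2 levels below Cosmo.

same level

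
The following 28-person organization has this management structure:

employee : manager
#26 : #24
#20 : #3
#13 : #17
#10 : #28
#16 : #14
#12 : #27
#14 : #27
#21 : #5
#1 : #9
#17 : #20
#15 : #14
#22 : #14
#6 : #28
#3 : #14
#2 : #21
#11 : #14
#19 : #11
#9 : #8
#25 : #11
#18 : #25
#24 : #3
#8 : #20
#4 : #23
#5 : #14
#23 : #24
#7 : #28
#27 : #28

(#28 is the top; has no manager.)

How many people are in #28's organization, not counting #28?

27

#28 directly manages #27, #6, #10, #7. Under #27: #12, #14, #5, #21, #2, #15, #16, #22, #3, #24, #26, #23, #4, #20, #8, #9, #1, #17, #13, #11, #25, #18, #19 (23). #6 has no reports. #10 has no reports. #7 has no reports. So #28's organization is 4 direct reports plus everyone under them: 24 + 1 + 1 + 1 = 27.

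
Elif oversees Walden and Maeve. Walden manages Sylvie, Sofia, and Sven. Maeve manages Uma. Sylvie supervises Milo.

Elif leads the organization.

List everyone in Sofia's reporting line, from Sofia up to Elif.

Sofia -> Walden -> Elif

Sofia reports to Walden. Walden reports to Elif. Elif is at the top.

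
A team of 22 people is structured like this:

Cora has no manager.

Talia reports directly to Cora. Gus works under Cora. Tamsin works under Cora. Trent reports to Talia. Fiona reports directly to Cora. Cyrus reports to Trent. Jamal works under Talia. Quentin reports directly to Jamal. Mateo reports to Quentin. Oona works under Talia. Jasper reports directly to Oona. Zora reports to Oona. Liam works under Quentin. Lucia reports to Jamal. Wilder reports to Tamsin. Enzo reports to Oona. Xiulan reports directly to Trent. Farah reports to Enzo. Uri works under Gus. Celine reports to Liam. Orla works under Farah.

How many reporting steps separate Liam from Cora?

4

Chain from Liam up to Cora: Liam → Quentin → Jamal → Talia → Cora. That is 4 steps up, so Liam is 4 levels below Cora.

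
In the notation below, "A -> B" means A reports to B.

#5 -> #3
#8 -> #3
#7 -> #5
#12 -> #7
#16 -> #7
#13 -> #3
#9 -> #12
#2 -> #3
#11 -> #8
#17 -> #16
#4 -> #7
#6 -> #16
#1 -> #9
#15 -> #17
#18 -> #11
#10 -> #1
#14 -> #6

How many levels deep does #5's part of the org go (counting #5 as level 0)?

The longest chain under #5 runs #5 → #7 → #12 → #9 → #1 → #10, which is 5 levels below #5.

5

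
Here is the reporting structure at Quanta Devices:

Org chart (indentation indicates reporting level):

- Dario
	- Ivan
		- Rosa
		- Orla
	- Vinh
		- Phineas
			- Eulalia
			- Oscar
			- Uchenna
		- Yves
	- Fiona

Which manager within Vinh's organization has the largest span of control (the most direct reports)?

Phineas

Direct-report counts within Vinh's organization: Vinh has 2; Phineas has 3. The largest is 3, held by Phineas.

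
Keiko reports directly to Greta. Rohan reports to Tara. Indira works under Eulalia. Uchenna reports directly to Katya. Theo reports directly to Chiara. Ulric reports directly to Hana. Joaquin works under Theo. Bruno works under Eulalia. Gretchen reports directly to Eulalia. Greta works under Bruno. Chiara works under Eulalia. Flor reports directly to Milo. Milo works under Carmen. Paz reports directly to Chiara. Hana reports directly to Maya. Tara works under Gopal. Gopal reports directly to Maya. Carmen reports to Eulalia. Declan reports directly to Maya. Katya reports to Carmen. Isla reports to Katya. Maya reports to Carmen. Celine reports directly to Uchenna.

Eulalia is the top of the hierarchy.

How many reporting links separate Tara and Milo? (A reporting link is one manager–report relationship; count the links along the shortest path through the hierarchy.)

4

Tara is 3 levels below Carmen, and Milo is 1 level below Carmen (their lowest common manager). The shortest path runs up from Tara to Carmen and back down to Milo: 3 + 1 = 4 links.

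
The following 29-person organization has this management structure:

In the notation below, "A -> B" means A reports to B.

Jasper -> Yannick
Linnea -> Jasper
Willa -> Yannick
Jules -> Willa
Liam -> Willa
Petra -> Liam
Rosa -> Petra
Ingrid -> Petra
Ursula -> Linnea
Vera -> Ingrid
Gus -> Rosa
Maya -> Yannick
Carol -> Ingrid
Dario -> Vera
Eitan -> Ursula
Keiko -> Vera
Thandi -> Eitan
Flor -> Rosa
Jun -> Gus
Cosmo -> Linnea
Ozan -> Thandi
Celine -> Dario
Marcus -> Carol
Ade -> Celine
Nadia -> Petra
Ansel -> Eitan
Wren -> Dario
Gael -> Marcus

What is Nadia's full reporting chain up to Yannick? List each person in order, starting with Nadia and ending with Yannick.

Nadia -> Petra -> Liam -> Willa -> Yannick

Nadia reports to Petra. Petra reports to Liam. Liam reports to Willa. Willa reports to Yannick. Yannick is at the top.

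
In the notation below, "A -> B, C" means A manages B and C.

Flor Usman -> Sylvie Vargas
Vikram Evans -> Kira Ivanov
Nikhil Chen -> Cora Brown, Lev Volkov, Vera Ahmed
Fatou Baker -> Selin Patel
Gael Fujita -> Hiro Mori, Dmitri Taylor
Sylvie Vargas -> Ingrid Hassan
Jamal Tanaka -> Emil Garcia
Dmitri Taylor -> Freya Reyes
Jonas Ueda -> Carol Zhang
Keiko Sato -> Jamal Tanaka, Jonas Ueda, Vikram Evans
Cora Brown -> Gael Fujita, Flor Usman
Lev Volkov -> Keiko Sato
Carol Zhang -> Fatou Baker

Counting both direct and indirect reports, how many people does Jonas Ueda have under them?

3

Jonas Ueda directly manages Carol Zhang. Under Carol Zhang: Fatou Baker, Selin Patel (2). That's 3 in total.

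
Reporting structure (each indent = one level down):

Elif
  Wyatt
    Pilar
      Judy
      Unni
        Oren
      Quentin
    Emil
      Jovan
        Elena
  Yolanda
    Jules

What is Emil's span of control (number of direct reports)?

1

Emil directly manages Jovan. That is 1 direct report.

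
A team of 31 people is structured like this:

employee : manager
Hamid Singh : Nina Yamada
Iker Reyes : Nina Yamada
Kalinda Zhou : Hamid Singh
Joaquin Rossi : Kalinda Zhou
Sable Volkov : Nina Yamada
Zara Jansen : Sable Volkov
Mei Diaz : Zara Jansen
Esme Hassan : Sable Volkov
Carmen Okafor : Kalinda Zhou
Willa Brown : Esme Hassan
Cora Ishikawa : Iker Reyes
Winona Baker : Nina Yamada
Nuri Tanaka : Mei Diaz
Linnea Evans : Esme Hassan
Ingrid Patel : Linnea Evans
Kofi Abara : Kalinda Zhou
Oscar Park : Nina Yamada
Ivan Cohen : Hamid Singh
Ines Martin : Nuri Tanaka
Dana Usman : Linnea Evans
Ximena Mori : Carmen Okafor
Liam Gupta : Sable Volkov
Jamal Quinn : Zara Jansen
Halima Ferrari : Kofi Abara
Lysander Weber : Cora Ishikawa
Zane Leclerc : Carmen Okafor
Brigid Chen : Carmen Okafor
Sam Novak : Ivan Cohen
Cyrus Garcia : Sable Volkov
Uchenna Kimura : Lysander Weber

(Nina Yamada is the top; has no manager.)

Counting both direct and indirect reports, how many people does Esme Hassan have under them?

4

Esme Hassan directly manages Willa Brown, Linnea Evans. Willa Brown has no reports. Under Linnea Evans: Dana Usman, Ingrid Patel (2). So Esme Hassan's organization is 2 direct reports plus everyone under them: 1 + 3 = 4.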